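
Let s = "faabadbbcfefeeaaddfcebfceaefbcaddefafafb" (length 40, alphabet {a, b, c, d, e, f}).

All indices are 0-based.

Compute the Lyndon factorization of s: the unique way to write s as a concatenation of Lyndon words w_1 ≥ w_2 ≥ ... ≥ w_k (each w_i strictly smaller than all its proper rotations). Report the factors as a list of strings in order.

emit factor 1: 'f' (i=0, period=1)
emit factor 2: 'aabadbbcfefeeaaddfcebfceaefbcaddefafafb' (i=1, period=39)

["f", "aabadbbcfefeeaaddfcebfceaefbcaddefafafb"]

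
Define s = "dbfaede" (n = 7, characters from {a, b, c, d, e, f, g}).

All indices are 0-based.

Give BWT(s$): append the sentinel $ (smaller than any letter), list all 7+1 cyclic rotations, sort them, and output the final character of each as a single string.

efd$edab

rank  rotation  last
    0  $dbfaede  e
    1  aede$dbf  f
    2  bfaede$d  d
    3  dbfaede$  $
    4  de$dbfae  e
    5  e$dbfaed  d
    6  ede$dbfa  a
    7  faede$db  b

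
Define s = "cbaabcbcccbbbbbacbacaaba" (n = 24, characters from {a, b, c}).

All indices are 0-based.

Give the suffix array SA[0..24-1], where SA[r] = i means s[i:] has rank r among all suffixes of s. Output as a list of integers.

[23, 20, 2, 21, 3, 18, 15, 22, 1, 17, 14, 13, 12, 11, 10, 4, 6, 19, 0, 16, 9, 5, 8, 7]

sorted suffixes:
  #0 SA[0]=23  'a'
  #1 SA[1]=20  'aaba'
  #2 SA[2]=2  'aabcbcccbbbbbacbacaaba'
  #3 SA[3]=21  'aba'
  #4 SA[4]=3  'abcbcccbbbbbacbacaaba'
  #5 SA[5]=18  'acaaba'
  #6 SA[6]=15  'acbacaaba'
  #7 SA[7]=22  'ba'
  #8 SA[8]=1  'baabcbcccbbbbbacbacaaba'
  #9 SA[9]=17  'bacaaba'
  #10 SA[10]=14  'bacbacaaba'
  #11 SA[11]=13  'bbacbacaaba'
  #12 SA[12]=12  'bbbacbacaaba'
  #13 SA[13]=11  'bbbbacbacaaba'
  #14 SA[14]=10  'bbbbbacbacaaba'
  #15 SA[15]=4  'bcbcccbbbbbacbacaaba'
  #16 SA[16]=6  'bcccbbbbbacbacaaba'
  #17 SA[17]=19  'caaba'
  #18 SA[18]=0  'cbaabcbcccbbbbbacbacaaba'
  #19 SA[19]=16  'cbacaaba'
  #20 SA[20]=9  'cbbbbbacbacaaba'
  #21 SA[21]=5  'cbcccbbbbbacbacaaba'
  #22 SA[22]=8  'ccbbbbbacbacaaba'
  #23 SA[23]=7  'cccbbbbbacbacaaba'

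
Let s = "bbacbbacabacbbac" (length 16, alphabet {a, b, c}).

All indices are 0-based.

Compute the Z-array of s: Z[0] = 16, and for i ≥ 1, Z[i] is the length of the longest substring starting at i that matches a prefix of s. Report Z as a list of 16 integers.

[16, 1, 0, 0, 4, 1, 0, 0, 0, 1, 0, 0, 4, 1, 0, 0]

Z[0]=16
i=1: i≥r, start 0; Z[1]=1 scan→box=[1,2)
i=2: i≥r, start 0; Z[2]=0
i=3: i≥r, start 0; Z[3]=0
i=4: i≥r, start 0; Z[4]=4 scan→box=[4,8)
i=5: min(r-i=3, Z[1]=1)=1; Z[5]=1
i=6: min(r-i=2, Z[2]=0)=0; Z[6]=0
i=7: min(r-i=1, Z[3]=0)=0; Z[7]=0
i=8: i≥r, start 0; Z[8]=0
i=9: i≥r, start 0; Z[9]=1 scan→box=[9,10)
i=10: i≥r, start 0; Z[10]=0
i=11: i≥r, start 0; Z[11]=0
i=12: i≥r, start 0; Z[12]=4 scan→box=[12,16)
i=13: min(r-i=3, Z[1]=1)=1; Z[13]=1
i=14: min(r-i=2, Z[2]=0)=0; Z[14]=0
i=15: min(r-i=1, Z[3]=0)=0; Z[15]=0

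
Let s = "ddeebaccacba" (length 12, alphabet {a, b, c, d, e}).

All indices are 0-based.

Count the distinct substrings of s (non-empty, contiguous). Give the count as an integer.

69

rank→(start, suffix):
  0 → (11, 'a')
  1 → (8, 'acba')
  2 → (5, 'accacba')
  3 → (10, 'ba')
  4 → (4, 'baccacba')
  5 → (7, 'cacba')
  6 → (9, 'cba')
  7 → (6, 'ccacba')
  8 → (0, 'ddeebaccacba')
  9 → (1, 'deebaccacba')
  10 → (3, 'ebaccacba')
  11 → (2, 'eebaccacba')

SA = [11, 8, 5, 10, 4, 7, 9, 6, 0, 1, 3, 2]
rank  pair      lcp
   1  s[11:],s[8:]  1  'a'
   2  s[8:],s[5:]  2  'ac'
   3  s[5:],s[10:]  0  ''
   4  s[10:],s[4:]  2  'ba'
   5  s[4:],s[7:]  0  ''
   6  s[7:],s[9:]  1  'c'
   7  s[9:],s[6:]  1  'c'
   8  s[6:],s[0:]  0  ''
   9  s[0:],s[1:]  1  'd'
  10  s[1:],s[3:]  0  ''
  11  s[3:],s[2:]  1  'e'

n(n+1)/2 = 12·13/2 = 78
Σ LCP = 0 + 1 + 2 + 0 + 2 + 0 + 1 + 1 + 0 + 1 + 0 + 1 = 9
distinct = 78 − 9 = 69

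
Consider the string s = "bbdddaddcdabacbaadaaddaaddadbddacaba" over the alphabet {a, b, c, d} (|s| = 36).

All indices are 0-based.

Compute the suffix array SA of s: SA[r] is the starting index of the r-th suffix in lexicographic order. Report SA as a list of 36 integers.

[35, 15, 18, 22, 33, 10, 31, 12, 16, 26, 19, 23, 5, 34, 14, 11, 0, 28, 1, 32, 13, 8, 17, 21, 9, 30, 25, 4, 27, 7, 20, 29, 24, 3, 6, 2]

sorted suffixes:
  #0 SA[0]=35  'a'
  #1 SA[1]=15  'aadaaddaaddadbddacaba'
  #2 SA[2]=18  'aaddaaddadbddacaba'
  #3 SA[3]=22  'aaddadbddacaba'
  #4 SA[4]=33  'aba'
  #5 SA[5]=10  'abacbaadaaddaaddadbddacaba'
  #6 SA[6]=31  'acaba'
  #7 SA[7]=12  'acbaadaaddaaddadbddacaba'
  #8 SA[8]=16  'adaaddaaddadbddacaba'
  #9 SA[9]=26  'adbddacaba'
  #10 SA[10]=19  'addaaddadbddacaba'
  #11 SA[11]=23  'addadbddacaba'
  #12 SA[12]=5  'addcdabacbaadaaddaaddadbddacaba'
  #13 SA[13]=34  'ba'
  #14 SA[14]=14  'baadaaddaaddadbddacaba'
  #15 SA[15]=11  'bacbaadaaddaaddadbddacaba'
  #16 SA[16]=0  'bbdddaddcdabacbaadaaddaaddadbddacaba'
  #17 SA[17]=28  'bddacaba'
  #18 SA[18]=1  'bdddaddcdabacbaadaaddaaddadbddacaba'
  #19 SA[19]=32  'caba'
  #20 SA[20]=13  'cbaadaaddaaddadbddacaba'
  #21 SA[21]=8  'cdabacbaadaaddaaddadbddacaba'
  #22 SA[22]=17  'daaddaaddadbddacaba'
  #23 SA[23]=21  'daaddadbddacaba'
  #24 SA[24]=9  'dabacbaadaaddaaddadbddacaba'
  #25 SA[25]=30  'dacaba'
  #26 SA[26]=25  'dadbddacaba'
  #27 SA[27]=4  'daddcdabacbaadaaddaaddadbddacaba'
  #28 SA[28]=27  'dbddacaba'
  #29 SA[29]=7  'dcdabacbaadaaddaaddadbddacaba'
  #30 SA[30]=20  'ddaaddadbddacaba'
  #31 SA[31]=29  'ddacaba'
  #32 SA[32]=24  'ddadbddacaba'
  #33 SA[33]=3  'ddaddcdabacbaadaaddaaddadbddacaba'
  #34 SA[34]=6  'ddcdabacbaadaaddaaddadbddacaba'
  #35 SA[35]=2  'dddaddcdabacbaadaaddaaddadbddacaba'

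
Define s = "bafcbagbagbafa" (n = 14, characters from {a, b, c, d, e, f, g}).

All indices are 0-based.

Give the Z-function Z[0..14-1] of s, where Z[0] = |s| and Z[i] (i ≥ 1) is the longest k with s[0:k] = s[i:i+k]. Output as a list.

[14, 0, 0, 0, 2, 0, 0, 2, 0, 0, 3, 0, 0, 0]

Z[0]=14
i=1: i≥r, start 0; Z[1]=0
i=2: i≥r, start 0; Z[2]=0
i=3: i≥r, start 0; Z[3]=0
i=4: i≥r, start 0; Z[4]=2 extend→box=[4,6)
i=5: min(r-i=1, Z[1]=0)=0; Z[5]=0
i=6: i≥r, start 0; Z[6]=0
i=7: i≥r, start 0; Z[7]=2 extend→box=[7,9)
i=8: min(r-i=1, Z[1]=0)=0; Z[8]=0
i=9: i≥r, start 0; Z[9]=0
i=10: i≥r, start 0; Z[10]=3 extend→box=[10,13)
i=11: min(r-i=2, Z[1]=0)=0; Z[11]=0
i=12: min(r-i=1, Z[2]=0)=0; Z[12]=0
i=13: i≥r, start 0; Z[13]=0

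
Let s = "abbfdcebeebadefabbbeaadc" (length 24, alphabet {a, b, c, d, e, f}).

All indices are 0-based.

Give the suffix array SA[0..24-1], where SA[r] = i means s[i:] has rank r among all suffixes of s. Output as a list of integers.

rank→(start, suffix):
  0 → (20, 'aadc')
  1 → (15, 'abbbeaadc')
  2 → (0, 'abbfdcebeebadefabbbeaadc')
  3 → (21, 'adc')
  4 → (11, 'adefabbbeaadc')
  5 → (10, 'badefabbbeaadc')
  6 → (16, 'bbbeaadc')
  7 → (17, 'bbeaadc')
  8 → (1, 'bbfdcebeebadefabbbeaadc')
  9 → (18, 'beaadc')
  10 → (7, 'beebadefabbbeaadc')
  11 → (2, 'bfdcebeebadefabbbeaadc')
  12 → (23, 'c')
  13 → (5, 'cebeebadefabbbeaadc')
  14 → (22, 'dc')
  15 → (4, 'dcebeebadefabbbeaadc')
  16 → (12, 'defabbbeaadc')
  17 → (19, 'eaadc')
  18 → (9, 'ebadefabbbeaadc')
  19 → (6, 'ebeebadefabbbeaadc')
  20 → (8, 'eebadefabbbeaadc')
  21 → (13, 'efabbbeaadc')
  22 → (14, 'fabbbeaadc')
  23 → (3, 'fdcebeebadefabbbeaadc')

[20, 15, 0, 21, 11, 10, 16, 17, 1, 18, 7, 2, 23, 5, 22, 4, 12, 19, 9, 6, 8, 13, 14, 3]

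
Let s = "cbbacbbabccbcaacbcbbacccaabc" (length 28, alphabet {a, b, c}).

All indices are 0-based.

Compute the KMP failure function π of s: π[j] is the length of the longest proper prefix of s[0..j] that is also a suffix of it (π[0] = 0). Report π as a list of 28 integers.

π[0] = 0
j=1 s[j]='b': π[1]=0 (border '')
j=2 s[j]='b': π[2]=0 (border '')
j=3 s[j]='a': π[3]=0 (border '')
j=4 s[j]='c': π[4]=1 (border 'c')
j=5 s[j]='b': π[5]=2 (border 'cb')
j=6 s[j]='b': π[6]=3 (border 'cbb')
j=7 s[j]='a': π[7]=4 (border 'cbba')
j=8 s[j]='b': k: 4→0; π[8]=0 (border '')
j=9 s[j]='c': π[9]=1 (border 'c')
j=10 s[j]='c': k: 1→0; π[10]=1 (border 'c')
j=11 s[j]='b': π[11]=2 (border 'cb')
j=12 s[j]='c': k: 2→0; π[12]=1 (border 'c')
j=13 s[j]='a': k: 1→0; π[13]=0 (border '')
j=14 s[j]='a': π[14]=0 (border '')
j=15 s[j]='c': π[15]=1 (border 'c')
j=16 s[j]='b': π[16]=2 (border 'cb')
j=17 s[j]='c': k: 2→0; π[17]=1 (border 'c')
j=18 s[j]='b': π[18]=2 (border 'cb')
j=19 s[j]='b': π[19]=3 (border 'cbb')
j=20 s[j]='a': π[20]=4 (border 'cbba')
j=21 s[j]='c': π[21]=5 (border 'cbbac')
j=22 s[j]='c': k: 5→1→0; π[22]=1 (border 'c')
j=23 s[j]='c': k: 1→0; π[23]=1 (border 'c')
j=24 s[j]='a': k: 1→0; π[24]=0 (border '')
j=25 s[j]='a': π[25]=0 (border '')
j=26 s[j]='b': π[26]=0 (border '')
j=27 s[j]='c': π[27]=1 (border 'c')

[0, 0, 0, 0, 1, 2, 3, 4, 0, 1, 1, 2, 1, 0, 0, 1, 2, 1, 2, 3, 4, 5, 1, 1, 0, 0, 0, 1]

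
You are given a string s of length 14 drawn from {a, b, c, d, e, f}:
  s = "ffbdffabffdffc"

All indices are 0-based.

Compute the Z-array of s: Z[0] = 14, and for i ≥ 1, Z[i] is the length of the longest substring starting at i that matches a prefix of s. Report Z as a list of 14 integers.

Z[0]=14
i=1: outside box; Z[1]=1 extend→box=[1,2)
i=2: outside box; Z[2]=0
i=3: outside box; Z[3]=0
i=4: outside box; Z[4]=2 extend→box=[4,6)
i=5: min(r-i=1, Z[1]=1)=1; Z[5]=1
i=6: outside box; Z[6]=0
i=7: outside box; Z[7]=0
i=8: outside box; Z[8]=2 extend→box=[8,10)
i=9: min(r-i=1, Z[1]=1)=1; Z[9]=1
i=10: outside box; Z[10]=0
i=11: outside box; Z[11]=2 extend→box=[11,13)
i=12: min(r-i=1, Z[1]=1)=1; Z[12]=1
i=13: outside box; Z[13]=0

[14, 1, 0, 0, 2, 1, 0, 0, 2, 1, 0, 2, 1, 0]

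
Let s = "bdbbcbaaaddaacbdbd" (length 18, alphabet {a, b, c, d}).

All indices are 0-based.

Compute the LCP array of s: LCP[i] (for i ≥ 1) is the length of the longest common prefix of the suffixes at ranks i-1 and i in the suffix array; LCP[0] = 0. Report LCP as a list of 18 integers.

[0, 2, 2, 1, 1, 0, 1, 1, 1, 2, 3, 0, 2, 0, 1, 1, 2, 1]

sorted suffixes:
  #0 SA[0]=6  'aaaddaacbdbd'
  #1 SA[1]=11  'aacbdbd'
  #2 SA[2]=7  'aaddaacbdbd'
  #3 SA[3]=12  'acbdbd'
  #4 SA[4]=8  'addaacbdbd'
  #5 SA[5]=5  'baaaddaacbdbd'
  #6 SA[6]=2  'bbcbaaaddaacbdbd'
  #7 SA[7]=3  'bcbaaaddaacbdbd'
  #8 SA[8]=16  'bd'
  #9 SA[9]=0  'bdbbcbaaaddaacbdbd'
  #10 SA[10]=14  'bdbd'
  #11 SA[11]=4  'cbaaaddaacbdbd'
  #12 SA[12]=13  'cbdbd'
  #13 SA[13]=17  'd'
  #14 SA[14]=10  'daacbdbd'
  #15 SA[15]=1  'dbbcbaaaddaacbdbd'
  #16 SA[16]=15  'dbd'
  #17 SA[17]=9  'ddaacbdbd'

SA = [6, 11, 7, 12, 8, 5, 2, 3, 16, 0, 14, 4, 13, 17, 10, 1, 15, 9]
rank  pair      lcp
   1  s[6:],s[11:]  2  'aa'
   2  s[11:],s[7:]  2  'aa'
   3  s[7:],s[12:]  1  'a'
   4  s[12:],s[8:]  1  'a'
   5  s[8:],s[5:]  0  ''
   6  s[5:],s[2:]  1  'b'
   7  s[2:],s[3:]  1  'b'
   8  s[3:],s[16:]  1  'b'
   9  s[16:],s[0:]  2  'bd'
  10  s[0:],s[14:]  3  'bdb'
  11  s[14:],s[4:]  0  ''
  12  s[4:],s[13:]  2  'cb'
  13  s[13:],s[17:]  0  ''
  14  s[17:],s[10:]  1  'd'
  15  s[10:],s[1:]  1  'd'
  16  s[1:],s[15:]  2  'db'
  17  s[15:],s[9:]  1  'd'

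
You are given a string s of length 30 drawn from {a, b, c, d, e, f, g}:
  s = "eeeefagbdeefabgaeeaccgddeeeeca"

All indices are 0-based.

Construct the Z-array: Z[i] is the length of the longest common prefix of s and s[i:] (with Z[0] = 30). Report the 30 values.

[30, 3, 2, 1, 0, 0, 0, 0, 0, 2, 1, 0, 0, 0, 0, 0, 2, 1, 0, 0, 0, 0, 0, 0, 4, 3, 2, 1, 0, 0]

Z[0]=30
i=1: fresh scan; Z[1]=3 scan→box=[1,4)
i=2: min(r-i=2, Z[1]=3)=2; Z[2]=2
i=3: min(r-i=1, Z[2]=2)=1; Z[3]=1
i=4: fresh scan; Z[4]=0
i=5: fresh scan; Z[5]=0
i=6: fresh scan; Z[6]=0
i=7: fresh scan; Z[7]=0
i=8: fresh scan; Z[8]=0
i=9: fresh scan; Z[9]=2 scan→box=[9,11)
i=10: min(r-i=1, Z[1]=3)=1; Z[10]=1
i=11: fresh scan; Z[11]=0
i=12: fresh scan; Z[12]=0
i=13: fresh scan; Z[13]=0
i=14: fresh scan; Z[14]=0
i=15: fresh scan; Z[15]=0
i=16: fresh scan; Z[16]=2 scan→box=[16,18)
i=17: min(r-i=1, Z[1]=3)=1; Z[17]=1
i=18: fresh scan; Z[18]=0
i=19: fresh scan; Z[19]=0
i=20: fresh scan; Z[20]=0
i=21: fresh scan; Z[21]=0
i=22: fresh scan; Z[22]=0
i=23: fresh scan; Z[23]=0
i=24: fresh scan; Z[24]=4 scan→box=[24,28)
i=25: min(r-i=3, Z[1]=3)=3; Z[25]=3
i=26: min(r-i=2, Z[2]=2)=2; Z[26]=2
i=27: min(r-i=1, Z[3]=1)=1; Z[27]=1
i=28: fresh scan; Z[28]=0
i=29: fresh scan; Z[29]=0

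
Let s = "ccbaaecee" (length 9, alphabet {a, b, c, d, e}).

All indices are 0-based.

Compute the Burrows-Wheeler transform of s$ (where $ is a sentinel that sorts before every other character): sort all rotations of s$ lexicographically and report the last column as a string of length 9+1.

ebacc$eeac

rank  rotation    last
    0  $ccbaaecee  e
    1  aaecee$ccb  b
    2  aecee$ccba  a
    3  baaecee$cc  c
    4  cbaaecee$c  c
    5  ccbaaecee$  $
    6  cee$ccbaae  e
    7  e$ccbaaece  e
    8  ecee$ccbaa  a
    9  ee$ccbaaec  c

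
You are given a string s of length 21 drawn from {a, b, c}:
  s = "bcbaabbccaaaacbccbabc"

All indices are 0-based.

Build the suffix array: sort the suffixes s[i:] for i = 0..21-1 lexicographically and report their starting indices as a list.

sorted suffixes:
  #0 SA[0]=9  'aaaacbccbabc'
  #1 SA[1]=10  'aaacbccbabc'
  #2 SA[2]=3  'aabbccaaaacbccbabc'
  #3 SA[3]=11  'aacbccbabc'
  #4 SA[4]=4  'abbccaaaacbccbabc'
  #5 SA[5]=18  'abc'
  #6 SA[6]=12  'acbccbabc'
  #7 SA[7]=2  'baabbccaaaacbccbabc'
  #8 SA[8]=17  'babc'
  #9 SA[9]=5  'bbccaaaacbccbabc'
  #10 SA[10]=19  'bc'
  #11 SA[11]=0  'bcbaabbccaaaacbccbabc'
  #12 SA[12]=6  'bccaaaacbccbabc'
  #13 SA[13]=14  'bccbabc'
  #14 SA[14]=20  'c'
  #15 SA[15]=8  'caaaacbccbabc'
  #16 SA[16]=1  'cbaabbccaaaacbccbabc'
  #17 SA[17]=16  'cbabc'
  #18 SA[18]=13  'cbccbabc'
  #19 SA[19]=7  'ccaaaacbccbabc'
  #20 SA[20]=15  'ccbabc'

[9, 10, 3, 11, 4, 18, 12, 2, 17, 5, 19, 0, 6, 14, 20, 8, 1, 16, 13, 7, 15]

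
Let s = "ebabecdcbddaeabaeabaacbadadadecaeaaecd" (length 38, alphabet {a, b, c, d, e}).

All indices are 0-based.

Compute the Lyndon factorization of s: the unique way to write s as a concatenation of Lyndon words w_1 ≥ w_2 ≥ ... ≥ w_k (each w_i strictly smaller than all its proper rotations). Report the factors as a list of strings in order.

["e", "b", "abecdcbddae", "abae", "ab", "aacbadadadecaeaaecd"]

emit factor 1: 'e' (i=0, period=1)
emit factor 2: 'b' (i=1, period=1)
emit factor 3: 'abecdcbddae' (i=2, period=11)
emit factor 4: 'abae' (i=13, period=4)
emit factor 5: 'ab' (i=17, period=2)
emit factor 6: 'aacbadadadecaeaaecd' (i=19, period=19)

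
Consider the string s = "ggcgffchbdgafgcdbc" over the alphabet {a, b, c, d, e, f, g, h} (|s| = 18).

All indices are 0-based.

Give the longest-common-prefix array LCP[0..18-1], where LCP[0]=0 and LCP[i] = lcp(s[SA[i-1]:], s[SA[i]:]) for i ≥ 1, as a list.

rank | idx | suffix
   0 |  11 | afgcdbc
   1 |  16 | bc
   2 |   8 | bdgafgcdbc
   3 |  17 | c
   4 |  14 | cdbc
   5 |   2 | cgffchbdgafgcdbc
   6 |   6 | chbdgafgcdbc
   7 |  15 | dbc
   8 |   9 | dgafgcdbc
   9 |   5 | fchbdgafgcdbc
  10 |   4 | ffchbdgafgcdbc
  11 |  12 | fgcdbc
  12 |  10 | gafgcdbc
  13 |  13 | gcdbc
  14 |   1 | gcgffchbdgafgcdbc
  15 |   3 | gffchbdgafgcdbc
  16 |   0 | ggcgffchbdgafgcdbc
  17 |   7 | hbdgafgcdbc

SA = [11, 16, 8, 17, 14, 2, 6, 15, 9, 5, 4, 12, 10, 13, 1, 3, 0, 7]
i: (SA[i-1],SA[i]) lcp shared
  1: (11,16) 0 ''
  2: (16,8) 1 'b'
  3: (8,17) 0 ''
  4: (17,14) 1 'c'
  5: (14,2) 1 'c'
  6: (2,6) 1 'c'
  7: (6,15) 0 ''
  8: (15,9) 1 'd'
  9: (9,5) 0 ''
  10: (5,4) 1 'f'
  11: (4,12) 1 'f'
  12: (12,10) 0 ''
  13: (10,13) 1 'g'
  14: (13,1) 2 'gc'
  15: (1,3) 1 'g'
  16: (3,0) 1 'g'
  17: (0,7) 0 ''

[0, 0, 1, 0, 1, 1, 1, 0, 1, 0, 1, 1, 0, 1, 2, 1, 1, 0]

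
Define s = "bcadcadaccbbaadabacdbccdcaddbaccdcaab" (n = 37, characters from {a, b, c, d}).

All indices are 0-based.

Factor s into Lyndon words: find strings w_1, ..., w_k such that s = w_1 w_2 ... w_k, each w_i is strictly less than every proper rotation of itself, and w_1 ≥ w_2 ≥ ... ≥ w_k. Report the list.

["bc", "adc", "ad", "accbb", "aadabacdbccdcaddbaccdc", "aab"]

emit factor 1: 'bc' (i=0, period=2)
emit factor 2: 'adc' (i=2, period=3)
emit factor 3: 'ad' (i=5, period=2)
emit factor 4: 'accbb' (i=7, period=5)
emit factor 5: 'aadabacdbccdcaddbaccdc' (i=12, period=22)
emit factor 6: 'aab' (i=34, period=3)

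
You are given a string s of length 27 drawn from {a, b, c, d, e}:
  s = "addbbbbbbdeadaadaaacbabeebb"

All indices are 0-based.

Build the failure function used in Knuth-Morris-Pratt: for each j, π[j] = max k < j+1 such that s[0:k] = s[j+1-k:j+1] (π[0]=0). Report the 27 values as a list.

[0, 0, 0, 0, 0, 0, 0, 0, 0, 0, 0, 1, 2, 1, 1, 2, 1, 1, 1, 0, 0, 1, 0, 0, 0, 0, 0]

π[0] = 0
j=1 s[j]='d': π[1]=0 (border '')
j=2 s[j]='d': π[2]=0 (border '')
j=3 s[j]='b': π[3]=0 (border '')
j=4 s[j]='b': π[4]=0 (border '')
j=5 s[j]='b': π[5]=0 (border '')
j=6 s[j]='b': π[6]=0 (border '')
j=7 s[j]='b': π[7]=0 (border '')
j=8 s[j]='b': π[8]=0 (border '')
j=9 s[j]='d': π[9]=0 (border '')
j=10 s[j]='e': π[10]=0 (border '')
j=11 s[j]='a': π[11]=1 (border 'a')
j=12 s[j]='d': π[12]=2 (border 'ad')
j=13 s[j]='a': k: 2→0; π[13]=1 (border 'a')
j=14 s[j]='a': k: 1→0; π[14]=1 (border 'a')
j=15 s[j]='d': π[15]=2 (border 'ad')
j=16 s[j]='a': k: 2→0; π[16]=1 (border 'a')
j=17 s[j]='a': k: 1→0; π[17]=1 (border 'a')
j=18 s[j]='a': k: 1→0; π[18]=1 (border 'a')
j=19 s[j]='c': k: 1→0; π[19]=0 (border '')
j=20 s[j]='b': π[20]=0 (border '')
j=21 s[j]='a': π[21]=1 (border 'a')
j=22 s[j]='b': k: 1→0; π[22]=0 (border '')
j=23 s[j]='e': π[23]=0 (border '')
j=24 s[j]='e': π[24]=0 (border '')
j=25 s[j]='b': π[25]=0 (border '')
j=26 s[j]='b': π[26]=0 (border '')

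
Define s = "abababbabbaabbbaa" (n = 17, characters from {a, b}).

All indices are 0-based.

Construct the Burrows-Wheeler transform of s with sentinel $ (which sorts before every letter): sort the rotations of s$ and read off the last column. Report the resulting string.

aabb$bbbabbababaaa

rank  rotation            last
    0  $abababbabbaabbbaa  a
    1  a$abababbabbaabbba  a
    2  aa$abababbabbaabbb  b
    3  aabbbaa$abababbabb  b
    4  abababbabbaabbbaa$  $
    5  ababbabbaabbbaa$ab  b
    6  abbaabbbaa$abababb  b
    7  abbabbaabbbaa$abab  b
    8  abbbaa$abababbabba  a
    9  baa$abababbabbaabb  b
   10  baabbbaa$abababbab  b
   11  bababbabbaabbbaa$a  a
   12  babbaabbbaa$ababab  b
   13  babbabbaabbbaa$aba  a
   14  bbaa$abababbabbaab  b
   15  bbaabbbaa$abababba  a
   16  bbabbaabbbaa$ababa  a
   17  bbbaa$abababbabbaa  a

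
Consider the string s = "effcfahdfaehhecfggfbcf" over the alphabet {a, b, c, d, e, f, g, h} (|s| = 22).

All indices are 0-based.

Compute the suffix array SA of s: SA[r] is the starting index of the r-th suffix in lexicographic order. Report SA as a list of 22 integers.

rank | idx | suffix
   0 |   9 | aehhecfggfbcf
   1 |   5 | ahdfaehhecfggfbcf
   2 |  19 | bcf
   3 |  20 | cf
   4 |   3 | cfahdfaehhecfggfbcf
   5 |  14 | cfggfbcf
   6 |   7 | dfaehhecfggfbcf
   7 |  13 | ecfggfbcf
   8 |   0 | effcfahdfaehhecfggfbcf
   9 |  10 | ehhecfggfbcf
  10 |  21 | f
  11 |   8 | faehhecfggfbcf
  12 |   4 | fahdfaehhecfggfbcf
  13 |  18 | fbcf
  14 |   2 | fcfahdfaehhecfggfbcf
  15 |   1 | ffcfahdfaehhecfggfbcf
  16 |  15 | fggfbcf
  17 |  17 | gfbcf
  18 |  16 | ggfbcf
  19 |   6 | hdfaehhecfggfbcf
  20 |  12 | hecfggfbcf
  21 |  11 | hhecfggfbcf

[9, 5, 19, 20, 3, 14, 7, 13, 0, 10, 21, 8, 4, 18, 2, 1, 15, 17, 16, 6, 12, 11]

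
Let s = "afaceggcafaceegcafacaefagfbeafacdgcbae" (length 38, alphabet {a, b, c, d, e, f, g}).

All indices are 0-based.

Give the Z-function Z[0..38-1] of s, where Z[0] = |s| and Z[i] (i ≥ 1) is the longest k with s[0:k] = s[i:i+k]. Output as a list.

[38, 0, 1, 0, 0, 0, 0, 0, 5, 0, 1, 0, 0, 0, 0, 0, 4, 0, 1, 0, 1, 0, 0, 1, 0, 0, 0, 0, 4, 0, 1, 0, 0, 0, 0, 0, 1, 0]

Z[0]=38
i=1: i≥r, start 0; Z[1]=0
i=2: i≥r, start 0; Z[2]=1 scan→box=[2,3)
i=3: i≥r, start 0; Z[3]=0
i=4: i≥r, start 0; Z[4]=0
i=5: i≥r, start 0; Z[5]=0
i=6: i≥r, start 0; Z[6]=0
i=7: i≥r, start 0; Z[7]=0
i=8: i≥r, start 0; Z[8]=5 scan→box=[8,13)
i=9: min(r-i=4, Z[1]=0)=0; Z[9]=0
i=10: min(r-i=3, Z[2]=1)=1; Z[10]=1
i=11: min(r-i=2, Z[3]=0)=0; Z[11]=0
i=12: min(r-i=1, Z[4]=0)=0; Z[12]=0
i=13: i≥r, start 0; Z[13]=0
i=14: i≥r, start 0; Z[14]=0
i=15: i≥r, start 0; Z[15]=0
i=16: i≥r, start 0; Z[16]=4 scan→box=[16,20)
i=17: min(r-i=3, Z[1]=0)=0; Z[17]=0
i=18: min(r-i=2, Z[2]=1)=1; Z[18]=1
i=19: min(r-i=1, Z[3]=0)=0; Z[19]=0
i=20: i≥r, start 0; Z[20]=1 scan→box=[20,21)
i=21: i≥r, start 0; Z[21]=0
i=22: i≥r, start 0; Z[22]=0
i=23: i≥r, start 0; Z[23]=1 scan→box=[23,24)
i=24: i≥r, start 0; Z[24]=0
i=25: i≥r, start 0; Z[25]=0
i=26: i≥r, start 0; Z[26]=0
i=27: i≥r, start 0; Z[27]=0
i=28: i≥r, start 0; Z[28]=4 scan→box=[28,32)
i=29: min(r-i=3, Z[1]=0)=0; Z[29]=0
i=30: min(r-i=2, Z[2]=1)=1; Z[30]=1
i=31: min(r-i=1, Z[3]=0)=0; Z[31]=0
i=32: i≥r, start 0; Z[32]=0
i=33: i≥r, start 0; Z[33]=0
i=34: i≥r, start 0; Z[34]=0
i=35: i≥r, start 0; Z[35]=0
i=36: i≥r, start 0; Z[36]=1 scan→box=[36,37)
i=37: i≥r, start 0; Z[37]=0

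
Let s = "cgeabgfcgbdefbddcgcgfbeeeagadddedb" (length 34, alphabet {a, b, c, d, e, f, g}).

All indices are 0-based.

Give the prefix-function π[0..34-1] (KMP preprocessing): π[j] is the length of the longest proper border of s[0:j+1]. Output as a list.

π[0] = 0
j=1 s[j]='g': π[1]=0 (border '')
j=2 s[j]='e': π[2]=0 (border '')
j=3 s[j]='a': π[3]=0 (border '')
j=4 s[j]='b': π[4]=0 (border '')
j=5 s[j]='g': π[5]=0 (border '')
j=6 s[j]='f': π[6]=0 (border '')
j=7 s[j]='c': π[7]=1 (border 'c')
j=8 s[j]='g': π[8]=2 (border 'cg')
j=9 s[j]='b': k: 2→0; π[9]=0 (border '')
j=10 s[j]='d': π[10]=0 (border '')
j=11 s[j]='e': π[11]=0 (border '')
j=12 s[j]='f': π[12]=0 (border '')
j=13 s[j]='b': π[13]=0 (border '')
j=14 s[j]='d': π[14]=0 (border '')
j=15 s[j]='d': π[15]=0 (border '')
j=16 s[j]='c': π[16]=1 (border 'c')
j=17 s[j]='g': π[17]=2 (border 'cg')
j=18 s[j]='c': k: 2→0; π[18]=1 (border 'c')
j=19 s[j]='g': π[19]=2 (border 'cg')
j=20 s[j]='f': k: 2→0; π[20]=0 (border '')
j=21 s[j]='b': π[21]=0 (border '')
j=22 s[j]='e': π[22]=0 (border '')
j=23 s[j]='e': π[23]=0 (border '')
j=24 s[j]='e': π[24]=0 (border '')
j=25 s[j]='a': π[25]=0 (border '')
j=26 s[j]='g': π[26]=0 (border '')
j=27 s[j]='a': π[27]=0 (border '')
j=28 s[j]='d': π[28]=0 (border '')
j=29 s[j]='d': π[29]=0 (border '')
j=30 s[j]='d': π[30]=0 (border '')
j=31 s[j]='e': π[31]=0 (border '')
j=32 s[j]='d': π[32]=0 (border '')
j=33 s[j]='b': π[33]=0 (border '')

[0, 0, 0, 0, 0, 0, 0, 1, 2, 0, 0, 0, 0, 0, 0, 0, 1, 2, 1, 2, 0, 0, 0, 0, 0, 0, 0, 0, 0, 0, 0, 0, 0, 0]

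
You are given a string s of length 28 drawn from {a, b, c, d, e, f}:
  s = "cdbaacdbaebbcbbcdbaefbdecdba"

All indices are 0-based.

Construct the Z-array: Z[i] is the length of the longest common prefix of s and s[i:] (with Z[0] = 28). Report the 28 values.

Z[0]=28
i=1: outside box; Z[1]=0
i=2: outside box; Z[2]=0
i=3: outside box; Z[3]=0
i=4: outside box; Z[4]=0
i=5: outside box; Z[5]=4 grow→box=[5,9)
i=6: min(r-i=3, Z[1]=0)=0; Z[6]=0
i=7: min(r-i=2, Z[2]=0)=0; Z[7]=0
i=8: min(r-i=1, Z[3]=0)=0; Z[8]=0
i=9: outside box; Z[9]=0
i=10: outside box; Z[10]=0
i=11: outside box; Z[11]=0
i=12: outside box; Z[12]=1 grow→box=[12,13)
i=13: outside box; Z[13]=0
i=14: outside box; Z[14]=0
i=15: outside box; Z[15]=4 grow→box=[15,19)
i=16: min(r-i=3, Z[1]=0)=0; Z[16]=0
i=17: min(r-i=2, Z[2]=0)=0; Z[17]=0
i=18: min(r-i=1, Z[3]=0)=0; Z[18]=0
i=19: outside box; Z[19]=0
i=20: outside box; Z[20]=0
i=21: outside box; Z[21]=0
i=22: outside box; Z[22]=0
i=23: outside box; Z[23]=0
i=24: outside box; Z[24]=4 grow→box=[24,28)
i=25: min(r-i=3, Z[1]=0)=0; Z[25]=0
i=26: min(r-i=2, Z[2]=0)=0; Z[26]=0
i=27: min(r-i=1, Z[3]=0)=0; Z[27]=0

[28, 0, 0, 0, 0, 4, 0, 0, 0, 0, 0, 0, 1, 0, 0, 4, 0, 0, 0, 0, 0, 0, 0, 0, 4, 0, 0, 0]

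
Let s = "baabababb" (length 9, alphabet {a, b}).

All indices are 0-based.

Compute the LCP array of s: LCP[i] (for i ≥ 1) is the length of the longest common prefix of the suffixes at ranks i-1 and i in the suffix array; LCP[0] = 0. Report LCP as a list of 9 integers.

[0, 1, 4, 2, 0, 1, 2, 3, 1]

rank→(start, suffix):
  0 → (1, 'aabababb')
  1 → (2, 'abababb')
  2 → (4, 'ababb')
  3 → (6, 'abb')
  4 → (8, 'b')
  5 → (0, 'baabababb')
  6 → (3, 'bababb')
  7 → (5, 'babb')
  8 → (7, 'bb')

SA = [1, 2, 4, 6, 8, 0, 3, 5, 7]
[i] adj suffixes → lcp
  [1] 1/2 → 1 ('a')
  [2] 2/4 → 4 ('abab')
  [3] 4/6 → 2 ('ab')
  [4] 6/8 → 0 ('')
  [5] 8/0 → 1 ('b')
  [6] 0/3 → 2 ('ba')
  [7] 3/5 → 3 ('bab')
  [8] 5/7 → 1 ('b')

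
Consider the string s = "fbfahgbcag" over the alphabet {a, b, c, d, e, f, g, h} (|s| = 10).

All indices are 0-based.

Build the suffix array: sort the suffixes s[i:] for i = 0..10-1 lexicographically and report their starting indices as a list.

[8, 3, 6, 1, 7, 2, 0, 9, 5, 4]

rank→(start, suffix):
  0 → (8, 'ag')
  1 → (3, 'ahgbcag')
  2 → (6, 'bcag')
  3 → (1, 'bfahgbcag')
  4 → (7, 'cag')
  5 → (2, 'fahgbcag')
  6 → (0, 'fbfahgbcag')
  7 → (9, 'g')
  8 → (5, 'gbcag')
  9 → (4, 'hgbcag')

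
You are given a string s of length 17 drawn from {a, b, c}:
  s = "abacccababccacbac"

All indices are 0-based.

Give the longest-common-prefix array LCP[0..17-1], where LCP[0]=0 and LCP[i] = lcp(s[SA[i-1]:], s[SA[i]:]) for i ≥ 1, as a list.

[0, 3, 2, 1, 2, 2, 0, 2, 3, 1, 0, 1, 2, 1, 1, 3, 2]

sorted suffixes:
  #0 SA[0]=6  'ababccacbac'
  #1 SA[1]=0  'abacccababccacbac'
  #2 SA[2]=8  'abccacbac'
  #3 SA[3]=15  'ac'
  #4 SA[4]=12  'acbac'
  #5 SA[5]=2  'acccababccacbac'
  #6 SA[6]=7  'babccacbac'
  #7 SA[7]=14  'bac'
  #8 SA[8]=1  'bacccababccacbac'
  #9 SA[9]=9  'bccacbac'
  #10 SA[10]=16  'c'
  #11 SA[11]=5  'cababccacbac'
  #12 SA[12]=11  'cacbac'
  #13 SA[13]=13  'cbac'
  #14 SA[14]=4  'ccababccacbac'
  #15 SA[15]=10  'ccacbac'
  #16 SA[16]=3  'cccababccacbac'

SA = [6, 0, 8, 15, 12, 2, 7, 14, 1, 9, 16, 5, 11, 13, 4, 10, 3]
i: (SA[i-1],SA[i]) lcp shared
  1: (6,0) 3 'aba'
  2: (0,8) 2 'ab'
  3: (8,15) 1 'a'
  4: (15,12) 2 'ac'
  5: (12,2) 2 'ac'
  6: (2,7) 0 ''
  7: (7,14) 2 'ba'
  8: (14,1) 3 'bac'
  9: (1,9) 1 'b'
  10: (9,16) 0 ''
  11: (16,5) 1 'c'
  12: (5,11) 2 'ca'
  13: (11,13) 1 'c'
  14: (13,4) 1 'c'
  15: (4,10) 3 'cca'
  16: (10,3) 2 'cc'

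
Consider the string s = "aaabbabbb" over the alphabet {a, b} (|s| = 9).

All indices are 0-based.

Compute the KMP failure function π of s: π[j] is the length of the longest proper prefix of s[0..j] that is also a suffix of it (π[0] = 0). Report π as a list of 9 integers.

[0, 1, 2, 0, 0, 1, 0, 0, 0]

π[0] = 0
j=1 s[j]='a': π[1]=1 (border 'a')
j=2 s[j]='a': π[2]=2 (border 'aa')
j=3 s[j]='b': k: 2→1→0; π[3]=0 (border '')
j=4 s[j]='b': π[4]=0 (border '')
j=5 s[j]='a': π[5]=1 (border 'a')
j=6 s[j]='b': k: 1→0; π[6]=0 (border '')
j=7 s[j]='b': π[7]=0 (border '')
j=8 s[j]='b': π[8]=0 (border '')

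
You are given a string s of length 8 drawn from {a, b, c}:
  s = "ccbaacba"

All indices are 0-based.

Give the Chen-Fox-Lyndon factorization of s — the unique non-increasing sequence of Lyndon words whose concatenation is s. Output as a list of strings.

["c", "c", "b", "aacb", "a"]

emit factor 1: 'c' (i=0, period=1)
emit factor 2: 'c' (i=1, period=1)
emit factor 3: 'b' (i=2, period=1)
emit factor 4: 'aacb' (i=3, period=4)
emit factor 5: 'a' (i=7, period=1)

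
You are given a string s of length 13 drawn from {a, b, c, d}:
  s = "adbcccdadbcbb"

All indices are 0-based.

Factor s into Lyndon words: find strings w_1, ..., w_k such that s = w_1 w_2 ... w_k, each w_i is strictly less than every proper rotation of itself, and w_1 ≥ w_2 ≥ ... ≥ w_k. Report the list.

emit factor 1: 'adbcccd' (i=0, period=7)
emit factor 2: 'adbcbb' (i=7, period=6)

["adbcccd", "adbcbb"]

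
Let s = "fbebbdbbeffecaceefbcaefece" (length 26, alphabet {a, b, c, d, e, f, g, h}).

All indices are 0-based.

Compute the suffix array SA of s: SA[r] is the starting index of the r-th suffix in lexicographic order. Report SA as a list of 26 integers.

[13, 20, 3, 6, 18, 4, 1, 7, 12, 19, 24, 14, 5, 25, 2, 11, 23, 15, 16, 21, 8, 17, 0, 10, 22, 9]

rank | idx | suffix
   0 |  13 | aceefbcaefece
   1 |  20 | aefece
   2 |   3 | bbdbbeffecaceefbcaefece
   3 |   6 | bbeffecaceefbcaefece
   4 |  18 | bcaefece
   5 |   4 | bdbbeffecaceefbcaefece
   6 |   1 | bebbdbbeffecaceefbcaefece
   7 |   7 | beffecaceefbcaefece
   8 |  12 | caceefbcaefece
   9 |  19 | caefece
  10 |  24 | ce
  11 |  14 | ceefbcaefece
  12 |   5 | dbbeffecaceefbcaefece
  13 |  25 | e
  14 |   2 | ebbdbbeffecaceefbcaefece
  15 |  11 | ecaceefbcaefece
  16 |  23 | ece
  17 |  15 | eefbcaefece
  18 |  16 | efbcaefece
  19 |  21 | efece
  20 |   8 | effecaceefbcaefece
  21 |  17 | fbcaefece
  22 |   0 | fbebbdbbeffecaceefbcaefece
  23 |  10 | fecaceefbcaefece
  24 |  22 | fece
  25 |   9 | ffecaceefbcaefece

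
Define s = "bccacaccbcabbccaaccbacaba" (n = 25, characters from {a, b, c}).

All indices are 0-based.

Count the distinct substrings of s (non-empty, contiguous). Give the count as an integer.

sorted suffixes:
  #0 SA[0]=24  'a'
  #1 SA[1]=15  'aaccbacaba'
  #2 SA[2]=22  'aba'
  #3 SA[3]=10  'abbccaaccbacaba'
  #4 SA[4]=20  'acaba'
  #5 SA[5]=3  'acaccbcabbccaaccbacaba'
  #6 SA[6]=16  'accbacaba'
  #7 SA[7]=5  'accbcabbccaaccbacaba'
  #8 SA[8]=23  'ba'
  #9 SA[9]=19  'bacaba'
  #10 SA[10]=11  'bbccaaccbacaba'
  #11 SA[11]=8  'bcabbccaaccbacaba'
  #12 SA[12]=12  'bccaaccbacaba'
  #13 SA[13]=0  'bccacaccbcabbccaaccbacaba'
  #14 SA[14]=14  'caaccbacaba'
  #15 SA[15]=21  'caba'
  #16 SA[16]=9  'cabbccaaccbacaba'
  #17 SA[17]=2  'cacaccbcabbccaaccbacaba'
  #18 SA[18]=4  'caccbcabbccaaccbacaba'
  #19 SA[19]=18  'cbacaba'
  #20 SA[20]=7  'cbcabbccaaccbacaba'
  #21 SA[21]=13  'ccaaccbacaba'
  #22 SA[22]=1  'ccacaccbcabbccaaccbacaba'
  #23 SA[23]=17  'ccbacaba'
  #24 SA[24]=6  'ccbcabbccaaccbacaba'

SA = [24, 15, 22, 10, 20, 3, 16, 5, 23, 19, 11, 8, 12, 0, 14, 21, 9, 2, 4, 18, 7, 13, 1, 17, 6]
i: (SA[i-1],SA[i]) lcp shared
  1: (24,15) 1 'a'
  2: (15,22) 1 'a'
  3: (22,10) 2 'ab'
  4: (10,20) 1 'a'
  5: (20,3) 3 'aca'
  6: (3,16) 2 'ac'
  7: (16,5) 4 'accb'
  8: (5,23) 0 ''
  9: (23,19) 2 'ba'
  10: (19,11) 1 'b'
  11: (11,8) 1 'b'
  12: (8,12) 2 'bc'
  13: (12,0) 4 'bcca'
  14: (0,14) 0 ''
  15: (14,21) 2 'ca'
  16: (21,9) 3 'cab'
  17: (9,2) 2 'ca'
  18: (2,4) 3 'cac'
  19: (4,18) 1 'c'
  20: (18,7) 2 'cb'
  21: (7,13) 1 'c'
  22: (13,1) 3 'cca'
  23: (1,17) 2 'cc'
  24: (17,6) 3 'ccb'

n(n+1)/2 = 25·26/2 = 325
Σ LCP = 0 + 1 + 1 + 2 + 1 + 3 + 2 + 4 + 0 + 2 + 1 + 1 + 2 + 4 + 0 + 2 + 3 + 2 + 3 + 1 + 2 + 1 + 3 + 2 + 3 = 46
distinct = 325 − 46 = 279

279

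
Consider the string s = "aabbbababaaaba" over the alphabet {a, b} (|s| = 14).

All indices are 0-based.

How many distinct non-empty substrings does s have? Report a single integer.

sorted suffixes:
  #0 SA[0]=13  'a'
  #1 SA[1]=9  'aaaba'
  #2 SA[2]=10  'aaba'
  #3 SA[3]=0  'aabbbababaaaba'
  #4 SA[4]=11  'aba'
  #5 SA[5]=7  'abaaaba'
  #6 SA[6]=5  'ababaaaba'
  #7 SA[7]=1  'abbbababaaaba'
  #8 SA[8]=12  'ba'
  #9 SA[9]=8  'baaaba'
  #10 SA[10]=6  'babaaaba'
  #11 SA[11]=4  'bababaaaba'
  #12 SA[12]=3  'bbababaaaba'
  #13 SA[13]=2  'bbbababaaaba'

SA = [13, 9, 10, 0, 11, 7, 5, 1, 12, 8, 6, 4, 3, 2]
i: (SA[i-1],SA[i]) lcp shared
  1: (13,9) 1 'a'
  2: (9,10) 2 'aa'
  3: (10,0) 3 'aab'
  4: (0,11) 1 'a'
  5: (11,7) 3 'aba'
  6: (7,5) 3 'aba'
  7: (5,1) 2 'ab'
  8: (1,12) 0 ''
  9: (12,8) 2 'ba'
  10: (8,6) 2 'ba'
  11: (6,4) 4 'baba'
  12: (4,3) 1 'b'
  13: (3,2) 2 'bb'

n(n+1)/2 = 14·15/2 = 105
Σ LCP = 0 + 1 + 2 + 3 + 1 + 3 + 3 + 2 + 0 + 2 + 2 + 4 + 1 + 2 = 26
distinct = 105 − 26 = 79

79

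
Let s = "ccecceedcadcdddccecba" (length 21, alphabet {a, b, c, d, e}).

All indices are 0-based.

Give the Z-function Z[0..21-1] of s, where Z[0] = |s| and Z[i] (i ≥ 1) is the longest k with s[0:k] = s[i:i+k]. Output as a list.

Z[0]=21
i=1: outside box; Z[1]=1 grow→box=[1,2)
i=2: outside box; Z[2]=0
i=3: outside box; Z[3]=3 grow→box=[3,6)
i=4: min(r-i=2, Z[1]=1)=1; Z[4]=1
i=5: min(r-i=1, Z[2]=0)=0; Z[5]=0
i=6: outside box; Z[6]=0
i=7: outside box; Z[7]=0
i=8: outside box; Z[8]=1 grow→box=[8,9)
i=9: outside box; Z[9]=0
i=10: outside box; Z[10]=0
i=11: outside box; Z[11]=1 grow→box=[11,12)
i=12: outside box; Z[12]=0
i=13: outside box; Z[13]=0
i=14: outside box; Z[14]=0
i=15: outside box; Z[15]=4 grow→box=[15,19)
i=16: min(r-i=3, Z[1]=1)=1; Z[16]=1
i=17: min(r-i=2, Z[2]=0)=0; Z[17]=0
i=18: min(r-i=1, Z[3]=3)=1; Z[18]=1
i=19: outside box; Z[19]=0
i=20: outside box; Z[20]=0

[21, 1, 0, 3, 1, 0, 0, 0, 1, 0, 0, 1, 0, 0, 0, 4, 1, 0, 1, 0, 0]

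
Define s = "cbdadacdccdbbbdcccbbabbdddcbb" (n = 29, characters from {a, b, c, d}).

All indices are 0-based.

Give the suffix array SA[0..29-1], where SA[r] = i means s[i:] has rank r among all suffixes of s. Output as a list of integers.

[20, 5, 3, 28, 19, 27, 18, 11, 12, 21, 1, 13, 22, 26, 17, 0, 16, 15, 8, 9, 6, 4, 2, 10, 25, 14, 7, 24, 23]

rank | idx | suffix
   0 |  20 | abbdddcbb
   1 |   5 | acdccdbbbdcccbbabbdddcbb
   2 |   3 | adacdccdbbbdcccbbabbdddcbb
   3 |  28 | b
   4 |  19 | babbdddcbb
   5 |  27 | bb
   6 |  18 | bbabbdddcbb
   7 |  11 | bbbdcccbbabbdddcbb
   8 |  12 | bbdcccbbabbdddcbb
   9 |  21 | bbdddcbb
  10 |   1 | bdadacdccdbbbdcccbbabbdddcbb
  11 |  13 | bdcccbbabbdddcbb
  12 |  22 | bdddcbb
  13 |  26 | cbb
  14 |  17 | cbbabbdddcbb
  15 |   0 | cbdadacdccdbbbdcccbbabbdddcbb
  16 |  16 | ccbbabbdddcbb
  17 |  15 | cccbbabbdddcbb
  18 |   8 | ccdbbbdcccbbabbdddcbb
  19 |   9 | cdbbbdcccbbabbdddcbb
  20 |   6 | cdccdbbbdcccbbabbdddcbb
  21 |   4 | dacdccdbbbdcccbbabbdddcbb
  22 |   2 | dadacdccdbbbdcccbbabbdddcbb
  23 |  10 | dbbbdcccbbabbdddcbb
  24 |  25 | dcbb
  25 |  14 | dcccbbabbdddcbb
  26 |   7 | dccdbbbdcccbbabbdddcbb
  27 |  24 | ddcbb
  28 |  23 | dddcbb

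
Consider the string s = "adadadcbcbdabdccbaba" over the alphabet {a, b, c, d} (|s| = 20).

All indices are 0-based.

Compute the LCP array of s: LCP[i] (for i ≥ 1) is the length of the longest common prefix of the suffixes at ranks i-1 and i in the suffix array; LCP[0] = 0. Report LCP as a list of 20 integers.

[0, 1, 2, 1, 4, 2, 0, 2, 1, 1, 2, 0, 2, 2, 1, 0, 2, 3, 1, 2]

rank→(start, suffix):
  0 → (19, 'a')
  1 → (17, 'aba')
  2 → (11, 'abdccbaba')
  3 → (0, 'adadadcbcbdabdccbaba')
  4 → (2, 'adadcbcbdabdccbaba')
  5 → (4, 'adcbcbdabdccbaba')
  6 → (18, 'ba')
  7 → (16, 'baba')
  8 → (7, 'bcbdabdccbaba')
  9 → (9, 'bdabdccbaba')
  10 → (12, 'bdccbaba')
  11 → (15, 'cbaba')
  12 → (6, 'cbcbdabdccbaba')
  13 → (8, 'cbdabdccbaba')
  14 → (14, 'ccbaba')
  15 → (10, 'dabdccbaba')
  16 → (1, 'dadadcbcbdabdccbaba')
  17 → (3, 'dadcbcbdabdccbaba')
  18 → (5, 'dcbcbdabdccbaba')
  19 → (13, 'dccbaba')

SA = [19, 17, 11, 0, 2, 4, 18, 16, 7, 9, 12, 15, 6, 8, 14, 10, 1, 3, 5, 13]
i: (SA[i-1],SA[i]) lcp shared
  1: (19,17) 1 'a'
  2: (17,11) 2 'ab'
  3: (11,0) 1 'a'
  4: (0,2) 4 'adad'
  5: (2,4) 2 'ad'
  6: (4,18) 0 ''
  7: (18,16) 2 'ba'
  8: (16,7) 1 'b'
  9: (7,9) 1 'b'
  10: (9,12) 2 'bd'
  11: (12,15) 0 ''
  12: (15,6) 2 'cb'
  13: (6,8) 2 'cb'
  14: (8,14) 1 'c'
  15: (14,10) 0 ''
  16: (10,1) 2 'da'
  17: (1,3) 3 'dad'
  18: (3,5) 1 'd'
  19: (5,13) 2 'dc'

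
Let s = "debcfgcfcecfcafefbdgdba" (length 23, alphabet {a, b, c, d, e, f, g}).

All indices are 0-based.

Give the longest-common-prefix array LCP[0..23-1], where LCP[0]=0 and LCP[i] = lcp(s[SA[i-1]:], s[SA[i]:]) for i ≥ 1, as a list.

rank | idx | suffix
   0 |  22 | a
   1 |  13 | afefbdgdba
   2 |  21 | ba
   3 |   2 | bcfgcfcecfcafefbdgdba
   4 |  17 | bdgdba
   5 |  12 | cafefbdgdba
   6 |   8 | cecfcafefbdgdba
   7 |  10 | cfcafefbdgdba
   8 |   6 | cfcecfcafefbdgdba
   9 |   3 | cfgcfcecfcafefbdgdba
  10 |  20 | dba
  11 |   0 | debcfgcfcecfcafefbdgdba
  12 |  18 | dgdba
  13 |   1 | ebcfgcfcecfcafefbdgdba
  14 |   9 | ecfcafefbdgdba
  15 |  15 | efbdgdba
  16 |  16 | fbdgdba
  17 |  11 | fcafefbdgdba
  18 |   7 | fcecfcafefbdgdba
  19 |  14 | fefbdgdba
  20 |   4 | fgcfcecfcafefbdgdba
  21 |   5 | gcfcecfcafefbdgdba
  22 |  19 | gdba

SA = [22, 13, 21, 2, 17, 12, 8, 10, 6, 3, 20, 0, 18, 1, 9, 15, 16, 11, 7, 14, 4, 5, 19]
rank  pair      lcp
   1  s[22:],s[13:]  1  'a'
   2  s[13:],s[21:]  0  ''
   3  s[21:],s[2:]  1  'b'
   4  s[2:],s[17:]  1  'b'
   5  s[17:],s[12:]  0  ''
   6  s[12:],s[8:]  1  'c'
   7  s[8:],s[10:]  1  'c'
   8  s[10:],s[6:]  3  'cfc'
   9  s[6:],s[3:]  2  'cf'
  10  s[3:],s[20:]  0  ''
  11  s[20:],s[0:]  1  'd'
  12  s[0:],s[18:]  1  'd'
  13  s[18:],s[1:]  0  ''
  14  s[1:],s[9:]  1  'e'
  15  s[9:],s[15:]  1  'e'
  16  s[15:],s[16:]  0  ''
  17  s[16:],s[11:]  1  'f'
  18  s[11:],s[7:]  2  'fc'
  19  s[7:],s[14:]  1  'f'
  20  s[14:],s[4:]  1  'f'
  21  s[4:],s[5:]  0  ''
  22  s[5:],s[19:]  1  'g'

[0, 1, 0, 1, 1, 0, 1, 1, 3, 2, 0, 1, 1, 0, 1, 1, 0, 1, 2, 1, 1, 0, 1]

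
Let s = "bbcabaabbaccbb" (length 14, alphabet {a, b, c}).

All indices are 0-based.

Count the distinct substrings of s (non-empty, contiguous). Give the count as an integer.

rank→(start, suffix):
  0 → (5, 'aabbaccbb')
  1 → (3, 'abaabbaccbb')
  2 → (6, 'abbaccbb')
  3 → (9, 'accbb')
  4 → (13, 'b')
  5 → (4, 'baabbaccbb')
  6 → (8, 'baccbb')
  7 → (12, 'bb')
  8 → (7, 'bbaccbb')
  9 → (0, 'bbcabaabbaccbb')
  10 → (1, 'bcabaabbaccbb')
  11 → (2, 'cabaabbaccbb')
  12 → (11, 'cbb')
  13 → (10, 'ccbb')

SA = [5, 3, 6, 9, 13, 4, 8, 12, 7, 0, 1, 2, 11, 10]
rank  pair      lcp
   1  s[5:],s[3:]  1  'a'
   2  s[3:],s[6:]  2  'ab'
   3  s[6:],s[9:]  1  'a'
   4  s[9:],s[13:]  0  ''
   5  s[13:],s[4:]  1  'b'
   6  s[4:],s[8:]  2  'ba'
   7  s[8:],s[12:]  1  'b'
   8  s[12:],s[7:]  2  'bb'
   9  s[7:],s[0:]  2  'bb'
  10  s[0:],s[1:]  1  'b'
  11  s[1:],s[2:]  0  ''
  12  s[2:],s[11:]  1  'c'
  13  s[11:],s[10:]  1  'c'

n(n+1)/2 = 14·15/2 = 105
Σ LCP = 0 + 1 + 2 + 1 + 0 + 1 + 2 + 1 + 2 + 2 + 1 + 0 + 1 + 1 = 15
distinct = 105 − 15 = 90

90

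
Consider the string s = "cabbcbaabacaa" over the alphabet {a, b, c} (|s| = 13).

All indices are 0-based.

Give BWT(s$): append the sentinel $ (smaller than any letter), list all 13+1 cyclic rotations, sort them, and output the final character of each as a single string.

rank  rotation        last
    0  $cabbcbaabacaa  a
    1  a$cabbcbaabaca  a
    2  aa$cabbcbaabac  c
    3  aabacaa$cabbcb  b
    4  abacaa$cabbcba  a
    5  abbcbaabacaa$c  c
    6  acaa$cabbcbaab  b
    7  baabacaa$cabbc  c
    8  bacaa$cabbcbaa  a
    9  bbcbaabacaa$ca  a
   10  bcbaabacaa$cab  b
   11  caa$cabbcbaaba  a
   12  cabbcbaabacaa$  $
   13  cbaabacaa$cabb  b

aacbacbcaaba$b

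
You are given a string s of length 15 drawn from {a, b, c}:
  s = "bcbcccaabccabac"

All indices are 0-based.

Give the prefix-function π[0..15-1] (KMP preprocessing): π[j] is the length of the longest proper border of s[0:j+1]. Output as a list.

π[0] = 0
j=1 s[j]='c': π[1]=0 (border '')
j=2 s[j]='b': π[2]=1 (border 'b')
j=3 s[j]='c': π[3]=2 (border 'bc')
j=4 s[j]='c': k: 2→0; π[4]=0 (border '')
j=5 s[j]='c': π[5]=0 (border '')
j=6 s[j]='a': π[6]=0 (border '')
j=7 s[j]='a': π[7]=0 (border '')
j=8 s[j]='b': π[8]=1 (border 'b')
j=9 s[j]='c': π[9]=2 (border 'bc')
j=10 s[j]='c': k: 2→0; π[10]=0 (border '')
j=11 s[j]='a': π[11]=0 (border '')
j=12 s[j]='b': π[12]=1 (border 'b')
j=13 s[j]='a': k: 1→0; π[13]=0 (border '')
j=14 s[j]='c': π[14]=0 (border '')

[0, 0, 1, 2, 0, 0, 0, 0, 1, 2, 0, 0, 1, 0, 0]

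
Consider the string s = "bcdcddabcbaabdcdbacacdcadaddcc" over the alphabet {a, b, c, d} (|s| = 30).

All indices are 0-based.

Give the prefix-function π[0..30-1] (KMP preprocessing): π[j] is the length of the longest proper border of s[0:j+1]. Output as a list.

π[0] = 0
j=1 s[j]='c': π[1]=0 (border '')
j=2 s[j]='d': π[2]=0 (border '')
j=3 s[j]='c': π[3]=0 (border '')
j=4 s[j]='d': π[4]=0 (border '')
j=5 s[j]='d': π[5]=0 (border '')
j=6 s[j]='a': π[6]=0 (border '')
j=7 s[j]='b': π[7]=1 (border 'b')
j=8 s[j]='c': π[8]=2 (border 'bc')
j=9 s[j]='b': k: 2→0; π[9]=1 (border 'b')
j=10 s[j]='a': k: 1→0; π[10]=0 (border '')
j=11 s[j]='a': π[11]=0 (border '')
j=12 s[j]='b': π[12]=1 (border 'b')
j=13 s[j]='d': k: 1→0; π[13]=0 (border '')
j=14 s[j]='c': π[14]=0 (border '')
j=15 s[j]='d': π[15]=0 (border '')
j=16 s[j]='b': π[16]=1 (border 'b')
j=17 s[j]='a': k: 1→0; π[17]=0 (border '')
j=18 s[j]='c': π[18]=0 (border '')
j=19 s[j]='a': π[19]=0 (border '')
j=20 s[j]='c': π[20]=0 (border '')
j=21 s[j]='d': π[21]=0 (border '')
j=22 s[j]='c': π[22]=0 (border '')
j=23 s[j]='a': π[23]=0 (border '')
j=24 s[j]='d': π[24]=0 (border '')
j=25 s[j]='a': π[25]=0 (border '')
j=26 s[j]='d': π[26]=0 (border '')
j=27 s[j]='d': π[27]=0 (border '')
j=28 s[j]='c': π[28]=0 (border '')
j=29 s[j]='c': π[29]=0 (border '')

[0, 0, 0, 0, 0, 0, 0, 1, 2, 1, 0, 0, 1, 0, 0, 0, 1, 0, 0, 0, 0, 0, 0, 0, 0, 0, 0, 0, 0, 0]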